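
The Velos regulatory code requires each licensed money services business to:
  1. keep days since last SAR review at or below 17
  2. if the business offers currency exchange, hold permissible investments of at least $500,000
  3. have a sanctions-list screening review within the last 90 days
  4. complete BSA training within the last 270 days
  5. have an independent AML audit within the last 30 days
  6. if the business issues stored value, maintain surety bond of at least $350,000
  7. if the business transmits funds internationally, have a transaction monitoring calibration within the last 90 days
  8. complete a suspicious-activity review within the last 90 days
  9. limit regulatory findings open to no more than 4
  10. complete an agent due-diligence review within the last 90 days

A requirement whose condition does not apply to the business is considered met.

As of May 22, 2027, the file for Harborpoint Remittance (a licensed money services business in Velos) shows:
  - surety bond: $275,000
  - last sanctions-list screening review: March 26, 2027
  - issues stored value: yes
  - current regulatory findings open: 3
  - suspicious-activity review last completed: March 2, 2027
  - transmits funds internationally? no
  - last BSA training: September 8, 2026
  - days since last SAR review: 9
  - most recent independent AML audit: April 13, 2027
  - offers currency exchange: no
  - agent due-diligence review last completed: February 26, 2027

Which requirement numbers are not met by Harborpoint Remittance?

5, 6

1. days since last SAR review 9 ≤ 17 → met
2. condition 'offers currency exchange' does not hold → requirement n/a → met
3. sanctions-list screening review 57 days ago vs limit 90 → met
4. BSA training 256 days ago vs limit 270 → met
5. independent AML audit 39 days ago vs limit 30 → not met
6. condition 'issues stored value' holds; surety bond $275,000 < $350,000 → not met
7. condition 'transmits funds internationally' does not hold → requirement n/a → met
8. suspicious-activity review 81 days ago vs limit 90 → met
9. regulatory findings open 3 ≤ 4 → met
10. agent due-diligence review 85 days ago vs limit 90 → met
Not met: 5, 6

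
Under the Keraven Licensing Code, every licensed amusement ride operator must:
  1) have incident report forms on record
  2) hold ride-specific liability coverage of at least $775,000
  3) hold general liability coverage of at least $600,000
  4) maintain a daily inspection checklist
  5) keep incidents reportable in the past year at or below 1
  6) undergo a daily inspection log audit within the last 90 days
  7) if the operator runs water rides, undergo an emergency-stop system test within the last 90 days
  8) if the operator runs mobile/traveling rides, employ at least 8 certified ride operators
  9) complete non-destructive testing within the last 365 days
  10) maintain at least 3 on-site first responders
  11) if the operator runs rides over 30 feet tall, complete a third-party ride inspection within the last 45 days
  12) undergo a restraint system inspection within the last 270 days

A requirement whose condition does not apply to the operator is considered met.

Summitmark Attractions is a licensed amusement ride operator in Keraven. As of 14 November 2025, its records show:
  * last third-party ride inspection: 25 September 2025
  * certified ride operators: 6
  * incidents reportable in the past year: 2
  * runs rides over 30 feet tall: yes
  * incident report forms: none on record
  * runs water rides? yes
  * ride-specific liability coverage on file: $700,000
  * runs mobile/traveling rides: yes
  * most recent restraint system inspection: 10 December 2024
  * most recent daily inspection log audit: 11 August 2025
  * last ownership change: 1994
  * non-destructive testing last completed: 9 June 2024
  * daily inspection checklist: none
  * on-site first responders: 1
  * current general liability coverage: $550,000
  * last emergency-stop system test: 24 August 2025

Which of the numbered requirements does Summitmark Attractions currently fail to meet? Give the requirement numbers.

1, 2, 3, 4, 5, 6, 8, 9, 10, 11, 12

1. incident report forms absent → not met
2. ride-specific liability coverage $700,000 < $775,000 → not met
3. general liability coverage $550,000 < $600,000 → not met
4. daily inspection checklist absent → not met
5. incidents reportable in the past year 2 > 1 → not met
6. daily inspection log audit 95 days ago vs limit 90 → not met
7. condition 'runs water rides' holds; emergency-stop system test 82 days ago vs limit 90 → met
8. condition 'runs mobile/traveling rides' holds; certified ride operators 6 < 8 → not met
9. non-destructive testing 523 days ago vs limit 365 → not met
10. on-site first responders 1 < 3 → not met
11. condition 'runs rides over 30 feet tall' holds; third-party ride inspection 50 days ago vs limit 45 → not met
12. restraint system inspection 339 days ago vs limit 270 → not met
Not met: 1, 2, 3, 4, 5, 6, 8, 9, 10, 11, 12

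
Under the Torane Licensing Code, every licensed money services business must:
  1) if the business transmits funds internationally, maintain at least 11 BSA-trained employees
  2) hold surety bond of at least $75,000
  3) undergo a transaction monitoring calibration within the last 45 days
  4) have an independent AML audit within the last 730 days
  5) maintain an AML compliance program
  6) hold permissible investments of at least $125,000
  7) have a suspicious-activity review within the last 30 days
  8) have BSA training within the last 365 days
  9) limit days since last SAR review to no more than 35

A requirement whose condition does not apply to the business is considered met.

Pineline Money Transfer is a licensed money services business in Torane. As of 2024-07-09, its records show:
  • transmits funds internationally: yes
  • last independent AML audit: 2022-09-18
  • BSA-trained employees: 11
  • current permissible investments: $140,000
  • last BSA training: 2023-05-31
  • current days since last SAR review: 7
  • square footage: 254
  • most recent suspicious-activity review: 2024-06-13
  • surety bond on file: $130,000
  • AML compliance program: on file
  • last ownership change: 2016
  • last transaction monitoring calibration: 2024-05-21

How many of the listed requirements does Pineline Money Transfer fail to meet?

1. condition 'transmits funds internationally' holds; BSA-trained employees 11 ≥ 11 → met
2. surety bond $130,000 ≥ $75,000 → met
3. transaction monitoring calibration 49 days ago vs limit 45 → not met
4. independent AML audit 660 days ago vs limit 730 → met
5. AML compliance program present → met
6. permissible investments $140,000 ≥ $125,000 → met
7. suspicious-activity review 26 days ago vs limit 30 → met
8. BSA training 405 days ago vs limit 365 → not met
9. days since last SAR review 7 ≤ 35 → met
Not met: 2 of 9

2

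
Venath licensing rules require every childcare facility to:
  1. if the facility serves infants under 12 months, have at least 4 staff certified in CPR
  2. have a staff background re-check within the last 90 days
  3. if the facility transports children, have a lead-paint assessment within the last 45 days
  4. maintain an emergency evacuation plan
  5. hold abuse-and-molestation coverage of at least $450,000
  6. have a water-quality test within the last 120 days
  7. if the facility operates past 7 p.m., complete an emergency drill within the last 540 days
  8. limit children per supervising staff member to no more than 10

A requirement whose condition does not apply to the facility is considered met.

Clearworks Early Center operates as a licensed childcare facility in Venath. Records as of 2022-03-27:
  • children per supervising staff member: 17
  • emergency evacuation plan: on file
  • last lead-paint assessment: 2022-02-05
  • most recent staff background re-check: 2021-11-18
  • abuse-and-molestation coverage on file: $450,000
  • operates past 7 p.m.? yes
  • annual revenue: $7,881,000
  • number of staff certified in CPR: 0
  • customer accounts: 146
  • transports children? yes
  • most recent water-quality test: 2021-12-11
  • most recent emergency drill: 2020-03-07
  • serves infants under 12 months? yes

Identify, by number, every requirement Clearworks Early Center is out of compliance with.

1. condition 'serves infants under 12 months' holds; staff certified in CPR 0 < 4 → not met
2. staff background re-check 129 days ago vs limit 90 → not met
3. condition 'transports children' holds; lead-paint assessment 50 days ago vs limit 45 → not met
4. emergency evacuation plan present → met
5. abuse-and-molestation coverage $450,000 ≥ $450,000 → met
6. water-quality test 106 days ago vs limit 120 → met
7. condition 'operates past 7 p.m.' holds; emergency drill 750 days ago vs limit 540 → not met
8. children per supervising staff member 17 > 10 → not met
Not met: 1, 2, 3, 7, 8

1, 2, 3, 7, 8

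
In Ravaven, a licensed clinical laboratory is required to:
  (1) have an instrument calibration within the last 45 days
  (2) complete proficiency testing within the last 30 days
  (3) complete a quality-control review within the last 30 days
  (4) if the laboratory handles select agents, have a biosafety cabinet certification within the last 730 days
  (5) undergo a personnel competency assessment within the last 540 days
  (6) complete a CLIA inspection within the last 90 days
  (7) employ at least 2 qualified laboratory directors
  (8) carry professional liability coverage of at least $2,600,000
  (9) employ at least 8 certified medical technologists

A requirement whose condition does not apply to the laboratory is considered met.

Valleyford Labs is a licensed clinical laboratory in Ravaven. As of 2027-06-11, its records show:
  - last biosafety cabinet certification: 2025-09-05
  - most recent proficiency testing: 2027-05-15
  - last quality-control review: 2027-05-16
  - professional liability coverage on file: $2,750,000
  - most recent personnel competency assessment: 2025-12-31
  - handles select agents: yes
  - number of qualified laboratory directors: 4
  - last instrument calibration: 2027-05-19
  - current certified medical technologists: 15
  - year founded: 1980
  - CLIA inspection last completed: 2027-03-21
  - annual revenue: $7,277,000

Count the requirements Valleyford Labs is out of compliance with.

0

1. instrument calibration 23 days ago vs limit 45 → met
2. proficiency testing 27 days ago vs limit 30 → met
3. quality-control review 26 days ago vs limit 30 → met
4. condition 'handles select agents' holds; biosafety cabinet certification 644 days ago vs limit 730 → met
5. personnel competency assessment 527 days ago vs limit 540 → met
6. CLIA inspection 82 days ago vs limit 90 → met
7. qualified laboratory directors 4 ≥ 2 → met
8. professional liability coverage $2,750,000 ≥ $2,600,000 → met
9. certified medical technologists 15 ≥ 8 → met
Not met: 0 of 9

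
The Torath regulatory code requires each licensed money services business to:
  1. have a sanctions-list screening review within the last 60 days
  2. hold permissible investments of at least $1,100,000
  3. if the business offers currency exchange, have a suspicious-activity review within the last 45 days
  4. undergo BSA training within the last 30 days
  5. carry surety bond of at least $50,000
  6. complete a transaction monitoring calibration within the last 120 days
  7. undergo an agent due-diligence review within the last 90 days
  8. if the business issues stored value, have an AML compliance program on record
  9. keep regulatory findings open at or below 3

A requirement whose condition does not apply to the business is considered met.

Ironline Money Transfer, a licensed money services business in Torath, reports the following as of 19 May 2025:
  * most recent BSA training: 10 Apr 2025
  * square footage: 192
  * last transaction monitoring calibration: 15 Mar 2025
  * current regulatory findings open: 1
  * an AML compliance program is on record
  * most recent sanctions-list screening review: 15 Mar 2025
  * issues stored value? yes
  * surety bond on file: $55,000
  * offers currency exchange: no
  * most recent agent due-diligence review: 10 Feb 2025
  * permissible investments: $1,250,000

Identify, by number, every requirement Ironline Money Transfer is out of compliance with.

1. sanctions-list screening review 65 days ago vs limit 60 → not met
2. permissible investments $1,250,000 ≥ $1,100,000 → met
3. condition 'offers currency exchange' does not hold → requirement n/a → met
4. BSA training 39 days ago vs limit 30 → not met
5. surety bond $55,000 ≥ $50,000 → met
6. transaction monitoring calibration 65 days ago vs limit 120 → met
7. agent due-diligence review 98 days ago vs limit 90 → not met
8. condition 'issues stored value' holds; AML compliance program present → met
9. regulatory findings open 1 ≤ 3 → met
Not met: 1, 4, 7

1, 4, 7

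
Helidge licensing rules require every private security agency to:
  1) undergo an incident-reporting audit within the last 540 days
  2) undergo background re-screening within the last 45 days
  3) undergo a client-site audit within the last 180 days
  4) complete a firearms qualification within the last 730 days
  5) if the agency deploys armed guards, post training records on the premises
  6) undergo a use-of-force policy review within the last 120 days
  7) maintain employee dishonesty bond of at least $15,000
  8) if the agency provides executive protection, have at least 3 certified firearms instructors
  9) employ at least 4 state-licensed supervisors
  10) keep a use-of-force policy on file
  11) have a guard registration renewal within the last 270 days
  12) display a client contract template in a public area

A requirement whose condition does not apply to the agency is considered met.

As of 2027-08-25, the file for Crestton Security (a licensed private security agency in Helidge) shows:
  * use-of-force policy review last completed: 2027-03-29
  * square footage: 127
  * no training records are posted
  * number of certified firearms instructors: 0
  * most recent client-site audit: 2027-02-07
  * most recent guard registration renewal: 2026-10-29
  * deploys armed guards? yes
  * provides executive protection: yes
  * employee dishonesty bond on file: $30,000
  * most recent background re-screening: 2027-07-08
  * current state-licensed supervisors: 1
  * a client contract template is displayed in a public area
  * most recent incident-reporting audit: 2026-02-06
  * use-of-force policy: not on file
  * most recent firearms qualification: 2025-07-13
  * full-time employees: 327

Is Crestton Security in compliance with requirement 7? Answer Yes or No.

7. employee dishonesty bond $30,000 ≥ $15,000 → met

Yes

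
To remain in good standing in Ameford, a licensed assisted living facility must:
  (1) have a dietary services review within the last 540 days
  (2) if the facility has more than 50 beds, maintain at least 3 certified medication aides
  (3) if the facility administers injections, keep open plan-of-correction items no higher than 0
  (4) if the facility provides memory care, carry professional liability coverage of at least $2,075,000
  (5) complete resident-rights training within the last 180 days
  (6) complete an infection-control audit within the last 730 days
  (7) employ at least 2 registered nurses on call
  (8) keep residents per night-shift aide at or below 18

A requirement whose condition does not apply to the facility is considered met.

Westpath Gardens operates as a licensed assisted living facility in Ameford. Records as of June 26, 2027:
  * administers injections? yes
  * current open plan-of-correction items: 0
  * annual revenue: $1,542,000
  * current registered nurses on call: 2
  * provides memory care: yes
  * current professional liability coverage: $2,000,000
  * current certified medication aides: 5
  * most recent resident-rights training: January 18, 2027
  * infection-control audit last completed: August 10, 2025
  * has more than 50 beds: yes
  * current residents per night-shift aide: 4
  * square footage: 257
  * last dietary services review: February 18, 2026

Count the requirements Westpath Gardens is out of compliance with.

1

1. dietary services review 493 days ago vs limit 540 → met
2. condition 'has more than 50 beds' holds; certified medication aides 5 ≥ 3 → met
3. condition 'administers injections' holds; open plan-of-correction items 0 ≤ 0 → met
4. condition 'provides memory care' holds; professional liability coverage $2,000,000 < $2,075,000 → not met
5. resident-rights training 159 days ago vs limit 180 → met
6. infection-control audit 685 days ago vs limit 730 → met
7. registered nurses on call 2 ≥ 2 → met
8. residents per night-shift aide 4 ≤ 18 → met
Not met: 1 of 8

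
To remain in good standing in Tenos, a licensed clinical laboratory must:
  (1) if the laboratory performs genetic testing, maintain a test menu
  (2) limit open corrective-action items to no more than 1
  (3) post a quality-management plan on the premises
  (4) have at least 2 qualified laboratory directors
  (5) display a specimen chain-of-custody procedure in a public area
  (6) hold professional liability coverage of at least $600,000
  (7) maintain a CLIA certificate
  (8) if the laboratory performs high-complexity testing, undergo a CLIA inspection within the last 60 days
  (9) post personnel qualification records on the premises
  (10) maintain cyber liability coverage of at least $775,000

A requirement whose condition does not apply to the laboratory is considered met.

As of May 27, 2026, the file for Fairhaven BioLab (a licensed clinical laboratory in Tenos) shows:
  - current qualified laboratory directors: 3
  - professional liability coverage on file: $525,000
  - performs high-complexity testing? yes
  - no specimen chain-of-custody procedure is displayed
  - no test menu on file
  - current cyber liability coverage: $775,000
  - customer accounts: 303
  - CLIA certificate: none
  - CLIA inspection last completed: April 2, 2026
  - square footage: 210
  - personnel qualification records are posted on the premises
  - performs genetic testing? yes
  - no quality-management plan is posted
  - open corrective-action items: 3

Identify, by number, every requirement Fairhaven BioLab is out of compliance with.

1. condition 'performs genetic testing' holds; test menu absent → not met
2. open corrective-action items 3 > 1 → not met
3. quality-management plan absent → not met
4. qualified laboratory directors 3 ≥ 2 → met
5. specimen chain-of-custody procedure absent → not met
6. professional liability coverage $525,000 < $600,000 → not met
7. CLIA certificate absent → not met
8. condition 'performs high-complexity testing' holds; CLIA inspection 55 days ago vs limit 60 → met
9. personnel qualification records present → met
10. cyber liability coverage $775,000 ≥ $775,000 → met
Not met: 1, 2, 3, 5, 6, 7

1, 2, 3, 5, 6, 7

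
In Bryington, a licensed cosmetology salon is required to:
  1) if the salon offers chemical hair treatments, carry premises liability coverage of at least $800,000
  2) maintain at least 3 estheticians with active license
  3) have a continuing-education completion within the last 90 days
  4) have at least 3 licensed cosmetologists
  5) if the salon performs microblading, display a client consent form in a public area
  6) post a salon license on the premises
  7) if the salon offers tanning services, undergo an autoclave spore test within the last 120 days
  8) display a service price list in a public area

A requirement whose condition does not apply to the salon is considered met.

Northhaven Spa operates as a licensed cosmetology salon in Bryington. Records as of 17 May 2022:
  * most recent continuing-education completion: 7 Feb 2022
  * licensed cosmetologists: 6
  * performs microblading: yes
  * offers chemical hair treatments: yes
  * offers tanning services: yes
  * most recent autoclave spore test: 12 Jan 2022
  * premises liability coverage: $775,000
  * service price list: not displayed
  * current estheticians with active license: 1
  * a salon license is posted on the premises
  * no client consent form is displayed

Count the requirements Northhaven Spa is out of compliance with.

6

1. condition 'offers chemical hair treatments' holds; premises liability coverage $775,000 < $800,000 → not met
2. estheticians with active license 1 < 3 → not met
3. continuing-education completion 99 days ago vs limit 90 → not met
4. licensed cosmetologists 6 ≥ 3 → met
5. condition 'performs microblading' holds; client consent form absent → not met
6. salon license present → met
7. condition 'offers tanning services' holds; autoclave spore test 125 days ago vs limit 120 → not met
8. service price list absent → not met
Not met: 6 of 8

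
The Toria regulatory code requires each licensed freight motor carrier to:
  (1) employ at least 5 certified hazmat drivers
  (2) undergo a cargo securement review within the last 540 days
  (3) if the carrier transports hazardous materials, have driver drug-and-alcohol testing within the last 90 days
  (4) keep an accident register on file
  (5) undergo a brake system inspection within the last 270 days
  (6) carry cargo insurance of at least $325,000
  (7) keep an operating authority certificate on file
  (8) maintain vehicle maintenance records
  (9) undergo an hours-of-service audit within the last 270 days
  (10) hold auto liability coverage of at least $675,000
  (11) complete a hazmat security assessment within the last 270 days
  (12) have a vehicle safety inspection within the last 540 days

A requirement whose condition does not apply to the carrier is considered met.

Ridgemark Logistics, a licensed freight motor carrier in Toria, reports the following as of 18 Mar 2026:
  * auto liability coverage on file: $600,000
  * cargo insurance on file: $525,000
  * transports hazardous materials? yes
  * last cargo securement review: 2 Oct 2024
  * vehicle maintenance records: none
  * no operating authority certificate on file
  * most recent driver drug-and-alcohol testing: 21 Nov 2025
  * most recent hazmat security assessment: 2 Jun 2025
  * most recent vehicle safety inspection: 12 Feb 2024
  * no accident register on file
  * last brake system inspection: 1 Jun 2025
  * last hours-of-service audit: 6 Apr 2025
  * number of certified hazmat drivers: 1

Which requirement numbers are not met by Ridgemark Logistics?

1. certified hazmat drivers 1 < 5 → not met
2. cargo securement review 532 days ago vs limit 540 → met
3. condition 'transports hazardous materials' holds; driver drug-and-alcohol testing 117 days ago vs limit 90 → not met
4. accident register absent → not met
5. brake system inspection 290 days ago vs limit 270 → not met
6. cargo insurance $525,000 ≥ $325,000 → met
7. operating authority certificate absent → not met
8. vehicle maintenance records absent → not met
9. hours-of-service audit 346 days ago vs limit 270 → not met
10. auto liability coverage $600,000 < $675,000 → not met
11. hazmat security assessment 289 days ago vs limit 270 → not met
12. vehicle safety inspection 765 days ago vs limit 540 → not met
Not met: 1, 3, 4, 5, 7, 8, 9, 10, 11, 12

1, 3, 4, 5, 7, 8, 9, 10, 11, 12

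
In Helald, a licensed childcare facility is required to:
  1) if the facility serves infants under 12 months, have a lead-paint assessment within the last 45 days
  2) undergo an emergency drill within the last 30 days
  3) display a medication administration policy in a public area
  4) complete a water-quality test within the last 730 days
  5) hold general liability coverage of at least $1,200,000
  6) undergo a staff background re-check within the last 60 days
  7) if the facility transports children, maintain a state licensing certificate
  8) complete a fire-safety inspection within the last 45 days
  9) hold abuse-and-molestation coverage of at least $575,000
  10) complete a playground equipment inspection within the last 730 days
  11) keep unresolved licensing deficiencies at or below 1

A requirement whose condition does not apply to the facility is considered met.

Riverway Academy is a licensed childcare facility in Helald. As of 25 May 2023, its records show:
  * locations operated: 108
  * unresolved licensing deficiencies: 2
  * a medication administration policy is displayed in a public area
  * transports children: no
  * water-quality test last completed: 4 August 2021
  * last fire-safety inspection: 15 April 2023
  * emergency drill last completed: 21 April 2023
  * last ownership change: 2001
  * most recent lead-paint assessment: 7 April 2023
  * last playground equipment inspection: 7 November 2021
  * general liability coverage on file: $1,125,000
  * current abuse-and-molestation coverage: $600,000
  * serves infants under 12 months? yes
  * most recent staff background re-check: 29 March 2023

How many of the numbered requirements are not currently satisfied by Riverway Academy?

1. condition 'serves infants under 12 months' holds; lead-paint assessment 48 days ago vs limit 45 → not met
2. emergency drill 34 days ago vs limit 30 → not met
3. medication administration policy present → met
4. water-quality test 659 days ago vs limit 730 → met
5. general liability coverage $1,125,000 < $1,200,000 → not met
6. staff background re-check 57 days ago vs limit 60 → met
7. condition 'transports children' does not hold → requirement n/a → met
8. fire-safety inspection 40 days ago vs limit 45 → met
9. abuse-and-molestation coverage $600,000 ≥ $575,000 → met
10. playground equipment inspection 564 days ago vs limit 730 → met
11. unresolved licensing deficiencies 2 > 1 → not met
Not met: 4 of 11

4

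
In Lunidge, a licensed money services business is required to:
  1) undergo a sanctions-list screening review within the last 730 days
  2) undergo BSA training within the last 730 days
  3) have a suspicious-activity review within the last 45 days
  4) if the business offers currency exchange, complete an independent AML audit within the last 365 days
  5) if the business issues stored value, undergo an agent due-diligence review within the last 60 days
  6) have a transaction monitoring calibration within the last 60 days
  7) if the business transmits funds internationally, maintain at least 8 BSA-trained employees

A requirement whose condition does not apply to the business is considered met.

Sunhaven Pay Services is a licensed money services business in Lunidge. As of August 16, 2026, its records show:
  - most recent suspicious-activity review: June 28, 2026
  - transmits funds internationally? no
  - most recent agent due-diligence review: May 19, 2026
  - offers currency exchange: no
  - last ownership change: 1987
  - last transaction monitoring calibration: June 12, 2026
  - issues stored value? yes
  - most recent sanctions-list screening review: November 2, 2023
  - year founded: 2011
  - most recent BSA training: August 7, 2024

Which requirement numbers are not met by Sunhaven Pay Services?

1, 2, 3, 5, 6

1. sanctions-list screening review 1018 days ago vs limit 730 → not met
2. BSA training 739 days ago vs limit 730 → not met
3. suspicious-activity review 49 days ago vs limit 45 → not met
4. condition 'offers currency exchange' does not hold → requirement n/a → met
5. condition 'issues stored value' holds; agent due-diligence review 89 days ago vs limit 60 → not met
6. transaction monitoring calibration 65 days ago vs limit 60 → not met
7. condition 'transmits funds internationally' does not hold → requirement n/a → met
Not met: 1, 2, 3, 5, 6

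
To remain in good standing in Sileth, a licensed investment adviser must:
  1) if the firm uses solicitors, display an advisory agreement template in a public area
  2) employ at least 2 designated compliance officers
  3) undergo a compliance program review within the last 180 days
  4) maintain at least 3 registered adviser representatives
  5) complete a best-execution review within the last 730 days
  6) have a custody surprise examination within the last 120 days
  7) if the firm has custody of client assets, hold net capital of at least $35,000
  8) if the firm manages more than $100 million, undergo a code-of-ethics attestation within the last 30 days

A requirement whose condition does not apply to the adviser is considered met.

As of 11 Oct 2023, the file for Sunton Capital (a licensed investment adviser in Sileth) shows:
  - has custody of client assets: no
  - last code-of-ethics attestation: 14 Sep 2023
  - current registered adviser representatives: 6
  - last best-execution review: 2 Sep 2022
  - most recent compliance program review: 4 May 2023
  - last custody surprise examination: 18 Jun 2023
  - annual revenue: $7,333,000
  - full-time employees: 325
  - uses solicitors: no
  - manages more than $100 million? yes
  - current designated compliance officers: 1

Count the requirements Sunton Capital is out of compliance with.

1. condition 'uses solicitors' does not hold → requirement n/a → met
2. designated compliance officers 1 < 2 → not met
3. compliance program review 160 days ago vs limit 180 → met
4. registered adviser representatives 6 ≥ 3 → met
5. best-execution review 404 days ago vs limit 730 → met
6. custody surprise examination 115 days ago vs limit 120 → met
7. condition 'has custody of client assets' does not hold → requirement n/a → met
8. condition 'manages more than $100 million' holds; code-of-ethics attestation 27 days ago vs limit 30 → met
Not met: 1 of 8

1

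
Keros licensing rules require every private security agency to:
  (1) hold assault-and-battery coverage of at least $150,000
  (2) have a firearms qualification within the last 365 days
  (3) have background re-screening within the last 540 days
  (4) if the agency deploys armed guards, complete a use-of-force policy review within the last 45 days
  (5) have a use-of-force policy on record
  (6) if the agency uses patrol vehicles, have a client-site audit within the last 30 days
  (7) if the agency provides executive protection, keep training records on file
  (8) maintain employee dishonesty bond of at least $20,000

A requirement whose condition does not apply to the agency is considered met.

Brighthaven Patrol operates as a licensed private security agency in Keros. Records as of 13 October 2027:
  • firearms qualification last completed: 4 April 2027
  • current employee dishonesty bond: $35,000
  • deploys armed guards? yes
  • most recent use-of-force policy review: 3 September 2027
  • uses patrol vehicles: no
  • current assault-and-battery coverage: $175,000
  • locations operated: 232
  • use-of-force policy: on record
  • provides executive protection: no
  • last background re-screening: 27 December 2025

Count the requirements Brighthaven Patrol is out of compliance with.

1

1. assault-and-battery coverage $175,000 ≥ $150,000 → met
2. firearms qualification 192 days ago vs limit 365 → met
3. background re-screening 655 days ago vs limit 540 → not met
4. condition 'deploys armed guards' holds; use-of-force policy review 40 days ago vs limit 45 → met
5. use-of-force policy present → met
6. condition 'uses patrol vehicles' does not hold → requirement n/a → met
7. condition 'provides executive protection' does not hold → requirement n/a → met
8. employee dishonesty bond $35,000 ≥ $20,000 → met
Not met: 1 of 8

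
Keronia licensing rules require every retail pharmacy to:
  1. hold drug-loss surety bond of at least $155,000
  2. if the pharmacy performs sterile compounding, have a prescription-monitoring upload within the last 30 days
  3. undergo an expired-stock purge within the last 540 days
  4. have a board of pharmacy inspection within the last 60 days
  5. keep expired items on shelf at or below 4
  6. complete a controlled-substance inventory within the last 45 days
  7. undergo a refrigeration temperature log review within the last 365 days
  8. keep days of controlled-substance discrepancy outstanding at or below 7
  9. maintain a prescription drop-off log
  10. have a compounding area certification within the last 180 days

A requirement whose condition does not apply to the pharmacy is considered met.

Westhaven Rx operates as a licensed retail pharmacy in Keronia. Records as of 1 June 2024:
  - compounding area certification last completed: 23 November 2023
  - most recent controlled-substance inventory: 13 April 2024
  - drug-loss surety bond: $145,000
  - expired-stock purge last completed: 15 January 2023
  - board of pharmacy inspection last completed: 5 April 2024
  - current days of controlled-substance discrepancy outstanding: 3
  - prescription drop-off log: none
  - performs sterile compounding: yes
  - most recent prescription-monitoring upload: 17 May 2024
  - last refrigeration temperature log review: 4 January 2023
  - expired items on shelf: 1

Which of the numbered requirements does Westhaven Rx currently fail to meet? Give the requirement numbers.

1. drug-loss surety bond $145,000 < $155,000 → not met
2. condition 'performs sterile compounding' holds; prescription-monitoring upload 15 days ago vs limit 30 → met
3. expired-stock purge 503 days ago vs limit 540 → met
4. board of pharmacy inspection 57 days ago vs limit 60 → met
5. expired items on shelf 1 ≤ 4 → met
6. controlled-substance inventory 49 days ago vs limit 45 → not met
7. refrigeration temperature log review 514 days ago vs limit 365 → not met
8. days of controlled-substance discrepancy outstanding 3 ≤ 7 → met
9. prescription drop-off log absent → not met
10. compounding area certification 191 days ago vs limit 180 → not met
Not met: 1, 6, 7, 9, 10

1, 6, 7, 9, 10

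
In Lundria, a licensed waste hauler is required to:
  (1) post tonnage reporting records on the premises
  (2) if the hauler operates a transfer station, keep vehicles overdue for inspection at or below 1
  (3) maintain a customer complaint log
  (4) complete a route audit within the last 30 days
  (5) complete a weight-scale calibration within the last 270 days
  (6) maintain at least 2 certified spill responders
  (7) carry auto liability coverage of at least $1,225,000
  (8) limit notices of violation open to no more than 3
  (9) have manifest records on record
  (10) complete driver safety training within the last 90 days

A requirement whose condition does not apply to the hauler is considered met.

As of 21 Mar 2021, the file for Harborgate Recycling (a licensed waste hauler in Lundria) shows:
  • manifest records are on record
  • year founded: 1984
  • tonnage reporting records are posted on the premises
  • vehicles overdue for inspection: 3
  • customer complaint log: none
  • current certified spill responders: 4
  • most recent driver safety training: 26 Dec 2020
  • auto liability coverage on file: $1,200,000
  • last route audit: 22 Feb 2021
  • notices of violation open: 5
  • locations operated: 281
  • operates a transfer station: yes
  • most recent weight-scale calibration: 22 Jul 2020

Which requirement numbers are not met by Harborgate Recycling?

1. tonnage reporting records present → met
2. condition 'operates a transfer station' holds; vehicles overdue for inspection 3 > 1 → not met
3. customer complaint log absent → not met
4. route audit 27 days ago vs limit 30 → met
5. weight-scale calibration 242 days ago vs limit 270 → met
6. certified spill responders 4 ≥ 2 → met
7. auto liability coverage $1,200,000 < $1,225,000 → not met
8. notices of violation open 5 > 3 → not met
9. manifest records present → met
10. driver safety training 85 days ago vs limit 90 → met
Not met: 2, 3, 7, 8

2, 3, 7, 8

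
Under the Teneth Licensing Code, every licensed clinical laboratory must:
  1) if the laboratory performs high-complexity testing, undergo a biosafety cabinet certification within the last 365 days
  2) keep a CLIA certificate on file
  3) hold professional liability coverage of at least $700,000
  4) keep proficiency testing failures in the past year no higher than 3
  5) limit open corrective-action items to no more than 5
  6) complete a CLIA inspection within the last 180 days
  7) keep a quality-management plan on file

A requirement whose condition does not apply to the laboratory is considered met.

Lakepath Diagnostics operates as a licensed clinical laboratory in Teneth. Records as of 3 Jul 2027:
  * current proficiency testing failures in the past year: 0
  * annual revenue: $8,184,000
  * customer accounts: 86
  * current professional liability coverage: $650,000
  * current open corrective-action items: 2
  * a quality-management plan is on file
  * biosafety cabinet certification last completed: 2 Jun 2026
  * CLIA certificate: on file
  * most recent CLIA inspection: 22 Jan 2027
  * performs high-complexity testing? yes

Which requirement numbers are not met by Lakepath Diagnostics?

1, 3

1. condition 'performs high-complexity testing' holds; biosafety cabinet certification 396 days ago vs limit 365 → not met
2. CLIA certificate present → met
3. professional liability coverage $650,000 < $700,000 → not met
4. proficiency testing failures in the past year 0 ≤ 3 → met
5. open corrective-action items 2 ≤ 5 → met
6. CLIA inspection 162 days ago vs limit 180 → met
7. quality-management plan present → met
Not met: 1, 3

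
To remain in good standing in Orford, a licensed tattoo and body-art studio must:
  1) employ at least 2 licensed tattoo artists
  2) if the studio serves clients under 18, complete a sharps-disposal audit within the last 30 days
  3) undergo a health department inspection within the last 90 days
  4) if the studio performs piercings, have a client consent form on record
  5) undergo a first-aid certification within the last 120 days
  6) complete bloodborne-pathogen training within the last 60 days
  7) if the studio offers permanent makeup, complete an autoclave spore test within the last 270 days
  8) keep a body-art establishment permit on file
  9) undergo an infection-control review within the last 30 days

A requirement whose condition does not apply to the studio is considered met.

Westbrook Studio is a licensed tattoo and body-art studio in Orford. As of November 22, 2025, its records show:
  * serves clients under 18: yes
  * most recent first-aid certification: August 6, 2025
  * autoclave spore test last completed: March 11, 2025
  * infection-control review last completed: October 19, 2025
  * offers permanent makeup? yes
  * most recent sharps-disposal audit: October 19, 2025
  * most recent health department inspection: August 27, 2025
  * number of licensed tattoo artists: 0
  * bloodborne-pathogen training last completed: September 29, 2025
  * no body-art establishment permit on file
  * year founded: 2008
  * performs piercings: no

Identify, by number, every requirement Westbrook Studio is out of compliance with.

1. licensed tattoo artists 0 < 2 → not met
2. condition 'serves clients under 18' holds; sharps-disposal audit 34 days ago vs limit 30 → not met
3. health department inspection 87 days ago vs limit 90 → met
4. condition 'performs piercings' does not hold → requirement n/a → met
5. first-aid certification 108 days ago vs limit 120 → met
6. bloodborne-pathogen training 54 days ago vs limit 60 → met
7. condition 'offers permanent makeup' holds; autoclave spore test 256 days ago vs limit 270 → met
8. body-art establishment permit absent → not met
9. infection-control review 34 days ago vs limit 30 → not met
Not met: 1, 2, 8, 9

1, 2, 8, 9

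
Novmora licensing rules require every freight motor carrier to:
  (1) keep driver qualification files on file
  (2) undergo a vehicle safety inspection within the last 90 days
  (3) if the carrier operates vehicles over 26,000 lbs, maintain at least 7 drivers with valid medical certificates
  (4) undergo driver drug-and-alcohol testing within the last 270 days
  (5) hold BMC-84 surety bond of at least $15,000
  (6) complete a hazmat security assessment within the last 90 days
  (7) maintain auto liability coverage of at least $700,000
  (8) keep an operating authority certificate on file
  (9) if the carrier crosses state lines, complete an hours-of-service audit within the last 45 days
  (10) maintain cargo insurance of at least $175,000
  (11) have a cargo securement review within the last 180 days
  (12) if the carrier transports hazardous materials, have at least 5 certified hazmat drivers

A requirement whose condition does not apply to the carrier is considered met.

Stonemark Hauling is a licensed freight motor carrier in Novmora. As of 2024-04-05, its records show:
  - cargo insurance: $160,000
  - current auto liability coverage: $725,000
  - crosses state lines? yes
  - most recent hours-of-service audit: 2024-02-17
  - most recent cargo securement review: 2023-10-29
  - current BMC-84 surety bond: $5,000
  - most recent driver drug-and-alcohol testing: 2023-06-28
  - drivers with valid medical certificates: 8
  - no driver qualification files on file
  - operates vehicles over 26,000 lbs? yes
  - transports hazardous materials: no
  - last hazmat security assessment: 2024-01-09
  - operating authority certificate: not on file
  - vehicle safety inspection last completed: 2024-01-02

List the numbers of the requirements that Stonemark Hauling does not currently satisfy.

1, 2, 4, 5, 8, 9, 10

1. driver qualification files absent → not met
2. vehicle safety inspection 94 days ago vs limit 90 → not met
3. condition 'operates vehicles over 26,000 lbs' holds; drivers with valid medical certificates 8 ≥ 7 → met
4. driver drug-and-alcohol testing 282 days ago vs limit 270 → not met
5. BMC-84 surety bond $5,000 < $15,000 → not met
6. hazmat security assessment 87 days ago vs limit 90 → met
7. auto liability coverage $725,000 ≥ $700,000 → met
8. operating authority certificate absent → not met
9. condition 'crosses state lines' holds; hours-of-service audit 48 days ago vs limit 45 → not met
10. cargo insurance $160,000 < $175,000 → not met
11. cargo securement review 159 days ago vs limit 180 → met
12. condition 'transports hazardous materials' does not hold → requirement n/a → met
Not met: 1, 2, 4, 5, 8, 9, 10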